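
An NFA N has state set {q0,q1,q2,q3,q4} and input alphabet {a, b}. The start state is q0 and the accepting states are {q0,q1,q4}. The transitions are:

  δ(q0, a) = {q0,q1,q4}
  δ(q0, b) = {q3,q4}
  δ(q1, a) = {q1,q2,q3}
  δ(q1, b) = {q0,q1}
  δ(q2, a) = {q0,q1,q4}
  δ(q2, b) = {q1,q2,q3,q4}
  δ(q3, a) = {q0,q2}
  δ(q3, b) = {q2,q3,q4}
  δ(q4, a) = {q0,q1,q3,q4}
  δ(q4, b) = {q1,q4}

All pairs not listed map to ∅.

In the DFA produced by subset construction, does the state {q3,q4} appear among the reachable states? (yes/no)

Start state of the DFA: {q0}.
{q0} --a--> {q0,q1,q4}  [new]
{q0} --b--> {q3,q4}  [new]
{q0,q1,q4} --a--> {q0,q1,q2,q3,q4}  [new]
{q0,q1,q4} --b--> {q0,q1,q3,q4}  [new]
{q3,q4} --a--> {q0,q1,q2,q3,q4}  [seen]
{q3,q4} --b--> {q1,q2,q3,q4}  [new]
{q0,q1,q2,q3,q4} --a--> {q0,q1,q2,q3,q4}  [seen]
{q0,q1,q2,q3,q4} --b--> {q0,q1,q2,q3,q4}  [seen]
{q0,q1,q3,q4} --a--> {q0,q1,q2,q3,q4}  [seen]
{q0,q1,q3,q4} --b--> {q0,q1,q2,q3,q4}  [seen]
{q1,q2,q3,q4} --a--> {q0,q1,q2,q3,q4}  [seen]
{q1,q2,q3,q4} --b--> {q0,q1,q2,q3,q4}  [seen]
Reachable DFA states: {q0}, {q0,q1,q4}, {q3,q4}, {q0,q1,q2,q3,q4}, {q0,q1,q3,q4}, {q1,q2,q3,q4}.
{q3,q4} is among them.

yes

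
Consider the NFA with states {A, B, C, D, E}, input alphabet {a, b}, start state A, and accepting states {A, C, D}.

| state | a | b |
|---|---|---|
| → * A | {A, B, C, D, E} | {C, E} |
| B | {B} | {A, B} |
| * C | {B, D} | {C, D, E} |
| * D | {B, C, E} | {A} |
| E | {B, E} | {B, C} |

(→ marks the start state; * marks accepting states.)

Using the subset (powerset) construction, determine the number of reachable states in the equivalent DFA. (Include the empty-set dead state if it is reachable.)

7

Start state of the DFA: {A}.
{A} --a--> {A, B, C, D, E}  [new]
{A} --b--> {C, E}  [new]
{A, B, C, D, E} --a--> {A, B, C, D, E}  [seen]
{A, B, C, D, E} --b--> {A, B, C, D, E}  [seen]
{C, E} --a--> {B, D, E}  [new]
{C, E} --b--> {B, C, D, E}  [new]
{B, D, E} --a--> {B, C, E}  [new]
{B, D, E} --b--> {A, B, C}  [new]
{B, C, D, E} --a--> {B, C, D, E}  [seen]
{B, C, D, E} --b--> {A, B, C, D, E}  [seen]
{B, C, E} --a--> {B, D, E}  [seen]
{B, C, E} --b--> {A, B, C, D, E}  [seen]
{A, B, C} --a--> {A, B, C, D, E}  [seen]
{A, B, C} --b--> {A, B, C, D, E}  [seen]
Reachable DFA states: {A}, {A, B, C, D, E}, {C, E}, {B, D, E}, {B, C, D, E}, {B, C, E}, {A, B, C}.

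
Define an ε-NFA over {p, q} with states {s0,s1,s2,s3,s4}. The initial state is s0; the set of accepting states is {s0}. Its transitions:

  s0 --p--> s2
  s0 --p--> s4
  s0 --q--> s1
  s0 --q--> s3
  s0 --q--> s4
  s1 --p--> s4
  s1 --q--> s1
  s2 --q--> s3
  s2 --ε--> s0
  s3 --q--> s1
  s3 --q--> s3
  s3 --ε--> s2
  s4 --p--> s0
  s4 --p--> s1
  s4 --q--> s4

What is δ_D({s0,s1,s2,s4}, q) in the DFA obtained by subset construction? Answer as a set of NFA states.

δ(s0,q) = {s1,s3,s4}; δ(s1,q) = {s1}; δ(s2,q) = {s3}; δ(s4,q) = {s4}.
Union: {s1,s3,s4}.
ε-closure gives {s0,s1,s2,s3,s4}.

{s0,s1,s2,s3,s4}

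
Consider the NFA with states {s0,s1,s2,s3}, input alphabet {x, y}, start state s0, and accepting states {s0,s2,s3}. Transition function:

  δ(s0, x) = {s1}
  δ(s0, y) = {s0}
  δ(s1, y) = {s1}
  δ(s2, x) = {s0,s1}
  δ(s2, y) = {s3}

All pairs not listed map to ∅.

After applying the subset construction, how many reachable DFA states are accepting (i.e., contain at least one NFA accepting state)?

1

Start state of the DFA: {s0}.
{s0} --x--> {s1}  [new]
{s0} --y--> {s0}  [seen]
{s1} --x--> ∅  [new]
{s1} --y--> {s1}  [seen]
∅ --x--> ∅  [seen]
∅ --y--> ∅  [seen]
Reachable DFA states: {s0}, {s1}, ∅.
Accepting DFA states (contain an NFA accepting state): {s0}.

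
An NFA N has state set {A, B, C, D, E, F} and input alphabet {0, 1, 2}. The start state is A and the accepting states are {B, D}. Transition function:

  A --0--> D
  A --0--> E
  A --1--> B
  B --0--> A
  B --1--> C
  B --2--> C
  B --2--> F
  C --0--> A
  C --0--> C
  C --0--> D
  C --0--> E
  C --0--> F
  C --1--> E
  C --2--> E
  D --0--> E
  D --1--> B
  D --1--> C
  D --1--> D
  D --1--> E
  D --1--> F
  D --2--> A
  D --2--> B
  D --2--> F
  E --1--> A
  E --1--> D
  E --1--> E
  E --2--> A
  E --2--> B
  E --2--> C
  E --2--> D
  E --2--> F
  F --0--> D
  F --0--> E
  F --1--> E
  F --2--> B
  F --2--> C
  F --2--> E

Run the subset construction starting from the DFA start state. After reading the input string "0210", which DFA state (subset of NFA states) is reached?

Start: {A}.
δ(A,0) = {D, E}.
Union: {D, E}.
After 0: {D, E}.
δ(D,2) = {A, B, F}; δ(E,2) = {A, B, C, D, F}.
Union: {A, B, C, D, F}.
After 2: {A, B, C, D, F}.
δ(A,1) = {B}; δ(B,1) = {C}; δ(C,1) = {E}; δ(D,1) = {B, C, D, E, F}; δ(F,1) = {E}.
Union: {B, C, D, E, F}.
After 1: {B, C, D, E, F}.
δ(B,0) = {A}; δ(C,0) = {A, C, D, E, F}; δ(D,0) = {E}; δ(E,0) = ∅; δ(F,0) = {D, E}.
Union: {A, C, D, E, F}.
After 0: {A, C, D, E, F}.

{A, C, D, E, F}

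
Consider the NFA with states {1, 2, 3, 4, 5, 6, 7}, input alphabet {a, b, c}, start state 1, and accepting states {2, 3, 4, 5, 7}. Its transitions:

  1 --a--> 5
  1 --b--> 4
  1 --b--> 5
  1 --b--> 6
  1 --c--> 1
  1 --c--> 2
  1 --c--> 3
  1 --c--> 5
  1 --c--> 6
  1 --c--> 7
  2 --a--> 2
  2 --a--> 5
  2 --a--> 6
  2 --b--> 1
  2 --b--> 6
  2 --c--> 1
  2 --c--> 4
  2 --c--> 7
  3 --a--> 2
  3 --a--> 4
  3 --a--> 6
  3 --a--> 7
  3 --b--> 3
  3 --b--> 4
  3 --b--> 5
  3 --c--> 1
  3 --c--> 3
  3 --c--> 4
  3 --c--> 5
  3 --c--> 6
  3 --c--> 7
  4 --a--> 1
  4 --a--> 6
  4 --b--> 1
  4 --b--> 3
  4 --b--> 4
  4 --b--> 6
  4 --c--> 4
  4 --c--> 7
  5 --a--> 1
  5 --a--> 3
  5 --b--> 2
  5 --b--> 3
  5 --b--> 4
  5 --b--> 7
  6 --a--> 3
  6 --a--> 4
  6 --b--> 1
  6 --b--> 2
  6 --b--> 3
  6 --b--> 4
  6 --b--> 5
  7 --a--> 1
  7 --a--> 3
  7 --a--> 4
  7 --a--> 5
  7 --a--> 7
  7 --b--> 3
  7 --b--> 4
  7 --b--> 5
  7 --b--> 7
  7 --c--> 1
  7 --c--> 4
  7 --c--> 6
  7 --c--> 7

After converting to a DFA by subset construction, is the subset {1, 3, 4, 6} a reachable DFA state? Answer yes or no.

yes

Start state of the DFA: {1}.
{1} --a--> {5}  [new]
{1} --b--> {4, 5, 6}  [new]
{1} --c--> {1, 2, 3, 5, 6, 7}  [new]
{5} --a--> {1, 3}  [new]
{5} --b--> {2, 3, 4, 7}  [new]
{5} --c--> ∅  [new]
{4, 5, 6} --a--> {1, 3, 4, 6}  [new]
{4, 5, 6} --b--> {1, 2, 3, 4, 5, 6, 7}  [new]
{4, 5, 6} --c--> {4, 7}  [new]
{1, 2, 3, 5, 6, 7} --a--> {1, 2, 3, 4, 5, 6, 7}  [seen]
{1, 2, 3, 5, 6, 7} --b--> {1, 2, 3, 4, 5, 6, 7}  [seen]
{1, 2, 3, 5, 6, 7} --c--> {1, 2, 3, 4, 5, 6, 7}  [seen]
{1, 3} --a--> {2, 4, 5, 6, 7}  [new]
{1, 3} --b--> {3, 4, 5, 6}  [new]
{1, 3} --c--> {1, 2, 3, 4, 5, 6, 7}  [seen]
{2, 3, 4, 7} --a--> {1, 2, 3, 4, 5, 6, 7}  [seen]
{2, 3, 4, 7} --b--> {1, 3, 4, 5, 6, 7}  [new]
{2, 3, 4, 7} --c--> {1, 3, 4, 5, 6, 7}  [seen]
∅ --a--> ∅  [seen]
∅ --b--> ∅  [seen]
∅ --c--> ∅  [seen]
{1, 3, 4, 6} --a--> {1, 2, 3, 4, 5, 6, 7}  [seen]
{1, 3, 4, 6} --b--> {1, 2, 3, 4, 5, 6}  [new]
{1, 3, 4, 6} --c--> {1, 2, 3, 4, 5, 6, 7}  [seen]
{1, 2, 3, 4, 5, 6, 7} --a--> {1, 2, 3, 4, 5, 6, 7}  [seen]
{1, 2, 3, 4, 5, 6, 7} --b--> {1, 2, 3, 4, 5, 6, 7}  [seen]
{1, 2, 3, 4, 5, 6, 7} --c--> {1, 2, 3, 4, 5, 6, 7}  [seen]
{4, 7} --a--> {1, 3, 4, 5, 6, 7}  [seen]
{4, 7} --b--> {1, 3, 4, 5, 6, 7}  [seen]
{4, 7} --c--> {1, 4, 6, 7}  [new]
{2, 4, 5, 6, 7} --a--> {1, 2, 3, 4, 5, 6, 7}  [seen]
{2, 4, 5, 6, 7} --b--> {1, 2, 3, 4, 5, 6, 7}  [seen]
{2, 4, 5, 6, 7} --c--> {1, 4, 6, 7}  [seen]
{3, 4, 5, 6} --a--> {1, 2, 3, 4, 6, 7}  [new]
{3, 4, 5, 6} --b--> {1, 2, 3, 4, 5, 6, 7}  [seen]
{3, 4, 5, 6} --c--> {1, 3, 4, 5, 6, 7}  [seen]
{1, 3, 4, 5, 6, 7} --a--> {1, 2, 3, 4, 5, 6, 7}  [seen]
{1, 3, 4, 5, 6, 7} --b--> {1, 2, 3, 4, 5, 6, 7}  [seen]
{1, 3, 4, 5, 6, 7} --c--> {1, 2, 3, 4, 5, 6, 7}  [seen]
{1, 2, 3, 4, 5, 6} --a--> {1, 2, 3, 4, 5, 6, 7}  [seen]
{1, 2, 3, 4, 5, 6} --b--> {1, 2, 3, 4, 5, 6, 7}  [seen]
{1, 2, 3, 4, 5, 6} --c--> {1, 2, 3, 4, 5, 6, 7}  [seen]
{1, 4, 6, 7} --a--> {1, 3, 4, 5, 6, 7}  [seen]
{1, 4, 6, 7} --b--> {1, 2, 3, 4, 5, 6, 7}  [seen]
{1, 4, 6, 7} --c--> {1, 2, 3, 4, 5, 6, 7}  [seen]
{1, 2, 3, 4, 6, 7} --a--> {1, 2, 3, 4, 5, 6, 7}  [seen]
{1, 2, 3, 4, 6, 7} --b--> {1, 2, 3, 4, 5, 6, 7}  [seen]
{1, 2, 3, 4, 6, 7} --c--> {1, 2, 3, 4, 5, 6, 7}  [seen]
Reachable DFA states: {1}, {5}, {4, 5, 6}, {1, 2, 3, 5, 6, 7}, {1, 3}, {2, 3, 4, 7}, ∅, {1, 3, 4, 6}, {1, 2, 3, 4, 5, 6, 7}, {4, 7}, {2, 4, 5, 6, 7}, {3, 4, 5, 6}, {1, 3, 4, 5, 6, 7}, {1, 2, 3, 4, 5, 6}, {1, 4, 6, 7}, {1, 2, 3, 4, 6, 7}.
{1, 3, 4, 6} is among them.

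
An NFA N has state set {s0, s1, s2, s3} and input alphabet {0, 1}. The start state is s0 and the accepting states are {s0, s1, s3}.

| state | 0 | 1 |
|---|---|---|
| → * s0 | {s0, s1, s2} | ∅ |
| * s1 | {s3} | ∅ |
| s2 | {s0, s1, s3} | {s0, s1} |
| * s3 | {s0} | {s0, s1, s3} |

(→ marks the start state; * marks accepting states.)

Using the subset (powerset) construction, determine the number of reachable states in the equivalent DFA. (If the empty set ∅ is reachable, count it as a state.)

Start state of the DFA: {s0}.
{s0} --0--> {s0, s1, s2}  [new]
{s0} --1--> ∅  [new]
{s0, s1, s2} --0--> {s0, s1, s2, s3}  [new]
{s0, s1, s2} --1--> {s0, s1}  [new]
∅ --0--> ∅  [seen]
∅ --1--> ∅  [seen]
{s0, s1, s2, s3} --0--> {s0, s1, s2, s3}  [seen]
{s0, s1, s2, s3} --1--> {s0, s1, s3}  [new]
{s0, s1} --0--> {s0, s1, s2, s3}  [seen]
{s0, s1} --1--> ∅  [seen]
{s0, s1, s3} --0--> {s0, s1, s2, s3}  [seen]
{s0, s1, s3} --1--> {s0, s1, s3}  [seen]
Reachable DFA states: {s0}, {s0, s1, s2}, ∅, {s0, s1, s2, s3}, {s0, s1}, {s0, s1, s3}.

6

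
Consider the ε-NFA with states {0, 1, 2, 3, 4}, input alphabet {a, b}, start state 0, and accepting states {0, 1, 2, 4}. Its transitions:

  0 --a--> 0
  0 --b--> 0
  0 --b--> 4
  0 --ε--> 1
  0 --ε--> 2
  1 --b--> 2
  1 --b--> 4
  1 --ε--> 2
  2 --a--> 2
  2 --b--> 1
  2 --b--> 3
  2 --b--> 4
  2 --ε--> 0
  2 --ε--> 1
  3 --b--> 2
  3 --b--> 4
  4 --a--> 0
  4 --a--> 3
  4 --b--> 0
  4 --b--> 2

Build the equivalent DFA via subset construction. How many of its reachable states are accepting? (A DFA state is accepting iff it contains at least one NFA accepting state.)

Start state of the DFA: {0, 1, 2} (ε-closure of the NFA start).
{0, 1, 2} --a--> {0, 1, 2}  [seen]
{0, 1, 2} --b--> {0, 1, 2, 3, 4}  [new]
{0, 1, 2, 3, 4} --a--> {0, 1, 2, 3}  [new]
{0, 1, 2, 3, 4} --b--> {0, 1, 2, 3, 4}  [seen]
{0, 1, 2, 3} --a--> {0, 1, 2}  [seen]
{0, 1, 2, 3} --b--> {0, 1, 2, 3, 4}  [seen]
Reachable DFA states: {0, 1, 2}, {0, 1, 2, 3, 4}, {0, 1, 2, 3}.
Accepting DFA states (contain an NFA accepting state): {0, 1, 2}, {0, 1, 2, 3, 4}, {0, 1, 2, 3}.

3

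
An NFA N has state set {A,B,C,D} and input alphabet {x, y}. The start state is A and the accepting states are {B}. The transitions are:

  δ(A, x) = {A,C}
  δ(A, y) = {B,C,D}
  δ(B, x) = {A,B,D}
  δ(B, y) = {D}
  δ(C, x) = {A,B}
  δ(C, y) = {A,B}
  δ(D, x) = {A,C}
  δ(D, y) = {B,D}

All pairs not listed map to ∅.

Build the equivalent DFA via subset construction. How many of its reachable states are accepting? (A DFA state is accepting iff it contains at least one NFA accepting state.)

4

Start state of the DFA: {A}.
{A} --x--> {A,C}  [new]
{A} --y--> {B,C,D}  [new]
{A,C} --x--> {A,B,C}  [new]
{A,C} --y--> {A,B,C,D}  [new]
{B,C,D} --x--> {A,B,C,D}  [seen]
{B,C,D} --y--> {A,B,D}  [new]
{A,B,C} --x--> {A,B,C,D}  [seen]
{A,B,C} --y--> {A,B,C,D}  [seen]
{A,B,C,D} --x--> {A,B,C,D}  [seen]
{A,B,C,D} --y--> {A,B,C,D}  [seen]
{A,B,D} --x--> {A,B,C,D}  [seen]
{A,B,D} --y--> {B,C,D}  [seen]
Reachable DFA states: {A}, {A,C}, {B,C,D}, {A,B,C}, {A,B,C,D}, {A,B,D}.
Accepting DFA states (contain an NFA accepting state): {B,C,D}, {A,B,C}, {A,B,C,D}, {A,B,D}.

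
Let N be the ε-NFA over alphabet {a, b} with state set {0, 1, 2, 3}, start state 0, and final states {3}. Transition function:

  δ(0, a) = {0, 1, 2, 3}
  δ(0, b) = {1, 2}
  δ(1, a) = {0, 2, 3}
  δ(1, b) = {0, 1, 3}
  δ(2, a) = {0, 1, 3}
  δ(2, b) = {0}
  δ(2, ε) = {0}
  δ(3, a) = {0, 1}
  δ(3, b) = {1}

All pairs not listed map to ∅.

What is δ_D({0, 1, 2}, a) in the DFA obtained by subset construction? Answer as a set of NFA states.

{0, 1, 2, 3}

δ(0,a) = {0, 1, 2, 3}; δ(1,a) = {0, 2, 3}; δ(2,a) = {0, 1, 3}.
Union: {0, 1, 2, 3}.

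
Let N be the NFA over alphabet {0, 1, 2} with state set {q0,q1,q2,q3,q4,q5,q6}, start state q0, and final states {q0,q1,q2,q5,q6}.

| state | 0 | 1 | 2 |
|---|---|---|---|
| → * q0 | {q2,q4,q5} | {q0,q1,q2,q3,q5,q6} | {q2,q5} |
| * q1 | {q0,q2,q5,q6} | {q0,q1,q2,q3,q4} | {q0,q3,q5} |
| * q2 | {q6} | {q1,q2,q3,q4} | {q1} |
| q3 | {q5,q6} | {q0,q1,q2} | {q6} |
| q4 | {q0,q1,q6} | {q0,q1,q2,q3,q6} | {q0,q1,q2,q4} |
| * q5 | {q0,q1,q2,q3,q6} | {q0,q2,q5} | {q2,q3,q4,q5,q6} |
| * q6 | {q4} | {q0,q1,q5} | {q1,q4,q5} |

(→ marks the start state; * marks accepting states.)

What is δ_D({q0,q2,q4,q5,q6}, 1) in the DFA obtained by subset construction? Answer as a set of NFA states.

δ(q0,1) = {q0,q1,q2,q3,q5,q6}; δ(q2,1) = {q1,q2,q3,q4}; δ(q4,1) = {q0,q1,q2,q3,q6}; δ(q5,1) = {q0,q2,q5}; δ(q6,1) = {q0,q1,q5}.
Union: {q0,q1,q2,q3,q4,q5,q6}.

{q0,q1,q2,q3,q4,q5,q6}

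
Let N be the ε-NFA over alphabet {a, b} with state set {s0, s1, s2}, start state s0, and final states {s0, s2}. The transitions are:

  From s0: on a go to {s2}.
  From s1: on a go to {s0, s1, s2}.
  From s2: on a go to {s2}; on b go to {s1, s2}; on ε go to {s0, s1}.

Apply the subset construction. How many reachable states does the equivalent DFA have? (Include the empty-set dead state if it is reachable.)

3

Start state of the DFA: {s0} (ε-closure of the NFA start).
{s0} --a--> {s0, s1, s2}  [new]
{s0} --b--> ∅  [new]
{s0, s1, s2} --a--> {s0, s1, s2}  [seen]
{s0, s1, s2} --b--> {s0, s1, s2}  [seen]
∅ --a--> ∅  [seen]
∅ --b--> ∅  [seen]
Reachable DFA states: {s0}, {s0, s1, s2}, ∅.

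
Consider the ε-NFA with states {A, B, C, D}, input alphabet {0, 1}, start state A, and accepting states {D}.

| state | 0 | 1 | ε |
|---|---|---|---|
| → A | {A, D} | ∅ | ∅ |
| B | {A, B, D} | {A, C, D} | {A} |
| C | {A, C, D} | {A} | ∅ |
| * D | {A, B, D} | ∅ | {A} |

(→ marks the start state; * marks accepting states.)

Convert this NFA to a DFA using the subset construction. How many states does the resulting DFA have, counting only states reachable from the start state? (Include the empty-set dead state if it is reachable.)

6

Start state of the DFA: {A} (ε-closure of the NFA start).
{A} --0--> {A, D}  [new]
{A} --1--> ∅  [new]
{A, D} --0--> {A, B, D}  [new]
{A, D} --1--> ∅  [seen]
∅ --0--> ∅  [seen]
∅ --1--> ∅  [seen]
{A, B, D} --0--> {A, B, D}  [seen]
{A, B, D} --1--> {A, C, D}  [new]
{A, C, D} --0--> {A, B, C, D}  [new]
{A, C, D} --1--> {A}  [seen]
{A, B, C, D} --0--> {A, B, C, D}  [seen]
{A, B, C, D} --1--> {A, C, D}  [seen]
Reachable DFA states: {A}, {A, D}, ∅, {A, B, D}, {A, C, D}, {A, B, C, D}.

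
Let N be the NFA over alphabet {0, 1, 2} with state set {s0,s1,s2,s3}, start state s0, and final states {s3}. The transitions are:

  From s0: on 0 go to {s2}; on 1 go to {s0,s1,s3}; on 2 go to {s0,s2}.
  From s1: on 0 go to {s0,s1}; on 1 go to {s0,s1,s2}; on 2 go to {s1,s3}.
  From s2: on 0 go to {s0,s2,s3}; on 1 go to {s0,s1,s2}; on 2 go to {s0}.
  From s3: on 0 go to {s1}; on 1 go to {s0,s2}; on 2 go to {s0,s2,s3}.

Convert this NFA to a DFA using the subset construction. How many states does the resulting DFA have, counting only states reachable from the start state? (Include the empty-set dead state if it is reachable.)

Start state of the DFA: {s0}.
{s0} --0--> {s2}  [new]
{s0} --1--> {s0,s1,s3}  [new]
{s0} --2--> {s0,s2}  [new]
{s2} --0--> {s0,s2,s3}  [new]
{s2} --1--> {s0,s1,s2}  [new]
{s2} --2--> {s0}  [seen]
{s0,s1,s3} --0--> {s0,s1,s2}  [seen]
{s0,s1,s3} --1--> {s0,s1,s2,s3}  [new]
{s0,s1,s3} --2--> {s0,s1,s2,s3}  [seen]
{s0,s2} --0--> {s0,s2,s3}  [seen]
{s0,s2} --1--> {s0,s1,s2,s3}  [seen]
{s0,s2} --2--> {s0,s2}  [seen]
{s0,s2,s3} --0--> {s0,s1,s2,s3}  [seen]
{s0,s2,s3} --1--> {s0,s1,s2,s3}  [seen]
{s0,s2,s3} --2--> {s0,s2,s3}  [seen]
{s0,s1,s2} --0--> {s0,s1,s2,s3}  [seen]
{s0,s1,s2} --1--> {s0,s1,s2,s3}  [seen]
{s0,s1,s2} --2--> {s0,s1,s2,s3}  [seen]
{s0,s1,s2,s3} --0--> {s0,s1,s2,s3}  [seen]
{s0,s1,s2,s3} --1--> {s0,s1,s2,s3}  [seen]
{s0,s1,s2,s3} --2--> {s0,s1,s2,s3}  [seen]
Reachable DFA states: {s0}, {s2}, {s0,s1,s3}, {s0,s2}, {s0,s2,s3}, {s0,s1,s2}, {s0,s1,s2,s3}.

7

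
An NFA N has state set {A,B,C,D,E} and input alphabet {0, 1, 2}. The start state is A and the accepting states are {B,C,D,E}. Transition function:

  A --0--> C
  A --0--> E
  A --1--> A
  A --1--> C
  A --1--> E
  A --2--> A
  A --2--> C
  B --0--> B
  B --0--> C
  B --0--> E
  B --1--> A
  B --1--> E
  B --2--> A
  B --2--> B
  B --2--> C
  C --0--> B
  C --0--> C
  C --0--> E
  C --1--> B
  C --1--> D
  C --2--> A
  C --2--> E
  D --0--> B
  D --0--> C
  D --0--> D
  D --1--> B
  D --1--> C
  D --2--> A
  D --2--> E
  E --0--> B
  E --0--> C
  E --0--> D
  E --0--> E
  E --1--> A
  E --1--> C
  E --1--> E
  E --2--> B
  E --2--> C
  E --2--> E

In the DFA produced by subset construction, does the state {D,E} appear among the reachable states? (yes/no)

no

Start state of the DFA: {A}.
{A} --0--> {C,E}  [new]
{A} --1--> {A,C,E}  [new]
{A} --2--> {A,C}  [new]
{C,E} --0--> {B,C,D,E}  [new]
{C,E} --1--> {A,B,C,D,E}  [new]
{C,E} --2--> {A,B,C,E}  [new]
{A,C,E} --0--> {B,C,D,E}  [seen]
{A,C,E} --1--> {A,B,C,D,E}  [seen]
{A,C,E} --2--> {A,B,C,E}  [seen]
{A,C} --0--> {B,C,E}  [new]
{A,C} --1--> {A,B,C,D,E}  [seen]
{A,C} --2--> {A,C,E}  [seen]
{B,C,D,E} --0--> {B,C,D,E}  [seen]
{B,C,D,E} --1--> {A,B,C,D,E}  [seen]
{B,C,D,E} --2--> {A,B,C,E}  [seen]
{A,B,C,D,E} --0--> {B,C,D,E}  [seen]
{A,B,C,D,E} --1--> {A,B,C,D,E}  [seen]
{A,B,C,D,E} --2--> {A,B,C,E}  [seen]
{A,B,C,E} --0--> {B,C,D,E}  [seen]
{A,B,C,E} --1--> {A,B,C,D,E}  [seen]
{A,B,C,E} --2--> {A,B,C,E}  [seen]
{B,C,E} --0--> {B,C,D,E}  [seen]
{B,C,E} --1--> {A,B,C,D,E}  [seen]
{B,C,E} --2--> {A,B,C,E}  [seen]
Reachable DFA states: {A}, {C,E}, {A,C,E}, {A,C}, {B,C,D,E}, {A,B,C,D,E}, {A,B,C,E}, {B,C,E}.
{D,E} is not among them.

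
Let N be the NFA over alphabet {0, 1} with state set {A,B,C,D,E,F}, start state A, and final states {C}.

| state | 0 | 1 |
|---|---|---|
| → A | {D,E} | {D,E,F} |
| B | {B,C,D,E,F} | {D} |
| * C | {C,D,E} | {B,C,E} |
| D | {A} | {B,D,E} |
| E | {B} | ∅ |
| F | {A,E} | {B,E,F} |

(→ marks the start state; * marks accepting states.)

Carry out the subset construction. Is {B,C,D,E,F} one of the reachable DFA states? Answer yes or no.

Start state of the DFA: {A}.
{A} --0--> {D,E}  [new]
{A} --1--> {D,E,F}  [new]
{D,E} --0--> {A,B}  [new]
{D,E} --1--> {B,D,E}  [new]
{D,E,F} --0--> {A,B,E}  [new]
{D,E,F} --1--> {B,D,E,F}  [new]
{A,B} --0--> {B,C,D,E,F}  [new]
{A,B} --1--> {D,E,F}  [seen]
{B,D,E} --0--> {A,B,C,D,E,F}  [new]
{B,D,E} --1--> {B,D,E}  [seen]
{A,B,E} --0--> {B,C,D,E,F}  [seen]
{A,B,E} --1--> {D,E,F}  [seen]
{B,D,E,F} --0--> {A,B,C,D,E,F}  [seen]
{B,D,E,F} --1--> {B,D,E,F}  [seen]
{B,C,D,E,F} --0--> {A,B,C,D,E,F}  [seen]
{B,C,D,E,F} --1--> {B,C,D,E,F}  [seen]
{A,B,C,D,E,F} --0--> {A,B,C,D,E,F}  [seen]
{A,B,C,D,E,F} --1--> {B,C,D,E,F}  [seen]
Reachable DFA states: {A}, {D,E}, {D,E,F}, {A,B}, {B,D,E}, {A,B,E}, {B,D,E,F}, {B,C,D,E,F}, {A,B,C,D,E,F}.
{B,C,D,E,F} is among them.

yes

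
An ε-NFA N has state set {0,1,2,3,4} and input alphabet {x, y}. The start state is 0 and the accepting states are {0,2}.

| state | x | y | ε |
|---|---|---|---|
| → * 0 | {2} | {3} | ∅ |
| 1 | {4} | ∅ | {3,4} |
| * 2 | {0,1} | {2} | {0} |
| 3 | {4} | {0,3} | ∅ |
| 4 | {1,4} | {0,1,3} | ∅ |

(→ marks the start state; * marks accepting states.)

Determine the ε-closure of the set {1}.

Begin with {1}.
1 →ε {3,4}; add 3, 4.
ε-closure = {1,3,4}.

{1,3,4}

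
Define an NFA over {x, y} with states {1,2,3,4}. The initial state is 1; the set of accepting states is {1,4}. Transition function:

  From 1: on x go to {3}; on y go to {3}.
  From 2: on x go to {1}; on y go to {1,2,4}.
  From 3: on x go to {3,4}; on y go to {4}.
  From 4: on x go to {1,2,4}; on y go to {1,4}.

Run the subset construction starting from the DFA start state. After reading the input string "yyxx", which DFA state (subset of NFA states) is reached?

Start: {1}.
δ(1,y) = {3}.
Union: {3}.
After y: {3}.
δ(3,y) = {4}.
Union: {4}.
After y: {4}.
δ(4,x) = {1,2,4}.
Union: {1,2,4}.
After x: {1,2,4}.
δ(1,x) = {3}; δ(2,x) = {1}; δ(4,x) = {1,2,4}.
Union: {1,2,3,4}.
After x: {1,2,3,4}.

{1,2,3,4}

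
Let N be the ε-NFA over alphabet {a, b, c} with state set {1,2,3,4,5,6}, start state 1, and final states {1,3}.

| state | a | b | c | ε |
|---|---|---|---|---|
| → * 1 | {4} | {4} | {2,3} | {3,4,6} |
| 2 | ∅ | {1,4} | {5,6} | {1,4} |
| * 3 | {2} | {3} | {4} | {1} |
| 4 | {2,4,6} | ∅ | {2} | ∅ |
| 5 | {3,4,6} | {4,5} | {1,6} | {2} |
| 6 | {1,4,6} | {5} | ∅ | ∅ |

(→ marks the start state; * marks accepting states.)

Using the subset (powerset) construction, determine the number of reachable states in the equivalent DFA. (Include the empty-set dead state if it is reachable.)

3

Start state of the DFA: {1,3,4,6} (ε-closure of the NFA start).
{1,3,4,6} --a--> {1,2,3,4,6}  [new]
{1,3,4,6} --b--> {1,2,3,4,5,6}  [new]
{1,3,4,6} --c--> {1,2,3,4,6}  [seen]
{1,2,3,4,6} --a--> {1,2,3,4,6}  [seen]
{1,2,3,4,6} --b--> {1,2,3,4,5,6}  [seen]
{1,2,3,4,6} --c--> {1,2,3,4,5,6}  [seen]
{1,2,3,4,5,6} --a--> {1,2,3,4,6}  [seen]
{1,2,3,4,5,6} --b--> {1,2,3,4,5,6}  [seen]
{1,2,3,4,5,6} --c--> {1,2,3,4,5,6}  [seen]
Reachable DFA states: {1,3,4,6}, {1,2,3,4,6}, {1,2,3,4,5,6}.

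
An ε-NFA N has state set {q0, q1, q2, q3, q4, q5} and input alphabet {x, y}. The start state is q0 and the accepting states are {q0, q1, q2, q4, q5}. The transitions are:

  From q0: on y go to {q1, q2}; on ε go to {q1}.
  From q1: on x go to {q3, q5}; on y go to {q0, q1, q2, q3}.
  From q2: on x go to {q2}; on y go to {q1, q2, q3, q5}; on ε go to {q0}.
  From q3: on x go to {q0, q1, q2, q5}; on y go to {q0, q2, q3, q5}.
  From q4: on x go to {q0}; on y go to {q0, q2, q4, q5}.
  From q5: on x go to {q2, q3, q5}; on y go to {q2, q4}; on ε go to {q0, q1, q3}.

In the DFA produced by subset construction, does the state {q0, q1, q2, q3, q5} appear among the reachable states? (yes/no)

yes

Start state of the DFA: {q0, q1} (ε-closure of the NFA start).
{q0, q1} --x--> {q0, q1, q3, q5}  [new]
{q0, q1} --y--> {q0, q1, q2, q3}  [new]
{q0, q1, q3, q5} --x--> {q0, q1, q2, q3, q5}  [new]
{q0, q1, q3, q5} --y--> {q0, q1, q2, q3, q4, q5}  [new]
{q0, q1, q2, q3} --x--> {q0, q1, q2, q3, q5}  [seen]
{q0, q1, q2, q3} --y--> {q0, q1, q2, q3, q5}  [seen]
{q0, q1, q2, q3, q5} --x--> {q0, q1, q2, q3, q5}  [seen]
{q0, q1, q2, q3, q5} --y--> {q0, q1, q2, q3, q4, q5}  [seen]
{q0, q1, q2, q3, q4, q5} --x--> {q0, q1, q2, q3, q5}  [seen]
{q0, q1, q2, q3, q4, q5} --y--> {q0, q1, q2, q3, q4, q5}  [seen]
Reachable DFA states: {q0, q1}, {q0, q1, q3, q5}, {q0, q1, q2, q3}, {q0, q1, q2, q3, q5}, {q0, q1, q2, q3, q4, q5}.
{q0, q1, q2, q3, q5} is among them.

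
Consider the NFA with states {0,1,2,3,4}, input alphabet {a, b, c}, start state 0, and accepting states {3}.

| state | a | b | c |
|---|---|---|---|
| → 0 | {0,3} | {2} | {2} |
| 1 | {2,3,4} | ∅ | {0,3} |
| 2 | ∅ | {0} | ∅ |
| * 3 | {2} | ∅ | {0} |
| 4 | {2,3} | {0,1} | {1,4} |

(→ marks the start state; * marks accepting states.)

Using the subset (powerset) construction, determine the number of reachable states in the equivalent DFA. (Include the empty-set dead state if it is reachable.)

Start state of the DFA: {0}.
{0} --a--> {0,3}  [new]
{0} --b--> {2}  [new]
{0} --c--> {2}  [seen]
{0,3} --a--> {0,2,3}  [new]
{0,3} --b--> {2}  [seen]
{0,3} --c--> {0,2}  [new]
{2} --a--> ∅  [new]
{2} --b--> {0}  [seen]
{2} --c--> ∅  [seen]
{0,2,3} --a--> {0,2,3}  [seen]
{0,2,3} --b--> {0,2}  [seen]
{0,2,3} --c--> {0,2}  [seen]
{0,2} --a--> {0,3}  [seen]
{0,2} --b--> {0,2}  [seen]
{0,2} --c--> {2}  [seen]
∅ --a--> ∅  [seen]
∅ --b--> ∅  [seen]
∅ --c--> ∅  [seen]
Reachable DFA states: {0}, {0,3}, {2}, {0,2,3}, {0,2}, ∅.

6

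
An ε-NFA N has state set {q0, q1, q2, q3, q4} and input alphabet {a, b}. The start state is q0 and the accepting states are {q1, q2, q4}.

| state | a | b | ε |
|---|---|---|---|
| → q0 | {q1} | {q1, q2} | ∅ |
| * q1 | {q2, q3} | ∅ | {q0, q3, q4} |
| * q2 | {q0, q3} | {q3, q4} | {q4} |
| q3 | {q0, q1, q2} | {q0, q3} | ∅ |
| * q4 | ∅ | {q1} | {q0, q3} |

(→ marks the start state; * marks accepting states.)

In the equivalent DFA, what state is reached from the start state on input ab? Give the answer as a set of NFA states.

{q0, q1, q2, q3, q4}

Start: {q0}.
δ(q0,a) = {q1}.
Union: {q1}.
ε-closure gives {q0, q1, q3, q4}.
After a: {q0, q1, q3, q4}.
δ(q0,b) = {q1, q2}; δ(q1,b) = ∅; δ(q3,b) = {q0, q3}; δ(q4,b) = {q1}.
Union: {q0, q1, q2, q3}.
ε-closure gives {q0, q1, q2, q3, q4}.
After b: {q0, q1, q2, q3, q4}.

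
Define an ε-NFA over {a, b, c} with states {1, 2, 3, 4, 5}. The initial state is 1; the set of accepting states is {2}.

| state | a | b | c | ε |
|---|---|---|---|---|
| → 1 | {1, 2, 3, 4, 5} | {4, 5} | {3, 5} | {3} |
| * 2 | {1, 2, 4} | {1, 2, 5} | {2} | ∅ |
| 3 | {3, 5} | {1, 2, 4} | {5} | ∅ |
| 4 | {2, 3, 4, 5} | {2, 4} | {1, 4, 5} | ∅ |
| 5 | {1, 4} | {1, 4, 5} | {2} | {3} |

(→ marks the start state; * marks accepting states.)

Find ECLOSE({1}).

{1, 3}

Begin with {1}.
1 →ε {3}; add 3.
ε-closure = {1, 3}.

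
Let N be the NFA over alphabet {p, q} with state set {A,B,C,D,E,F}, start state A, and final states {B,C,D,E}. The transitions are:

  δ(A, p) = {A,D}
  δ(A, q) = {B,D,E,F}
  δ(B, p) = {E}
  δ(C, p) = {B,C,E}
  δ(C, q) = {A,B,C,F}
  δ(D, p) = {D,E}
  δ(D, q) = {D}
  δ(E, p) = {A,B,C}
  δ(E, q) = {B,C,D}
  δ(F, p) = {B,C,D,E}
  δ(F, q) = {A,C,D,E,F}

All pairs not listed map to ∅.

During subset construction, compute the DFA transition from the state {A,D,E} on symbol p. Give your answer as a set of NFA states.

{A,B,C,D,E}

δ(A,p) = {A,D}; δ(D,p) = {D,E}; δ(E,p) = {A,B,C}.
Union: {A,B,C,D,E}.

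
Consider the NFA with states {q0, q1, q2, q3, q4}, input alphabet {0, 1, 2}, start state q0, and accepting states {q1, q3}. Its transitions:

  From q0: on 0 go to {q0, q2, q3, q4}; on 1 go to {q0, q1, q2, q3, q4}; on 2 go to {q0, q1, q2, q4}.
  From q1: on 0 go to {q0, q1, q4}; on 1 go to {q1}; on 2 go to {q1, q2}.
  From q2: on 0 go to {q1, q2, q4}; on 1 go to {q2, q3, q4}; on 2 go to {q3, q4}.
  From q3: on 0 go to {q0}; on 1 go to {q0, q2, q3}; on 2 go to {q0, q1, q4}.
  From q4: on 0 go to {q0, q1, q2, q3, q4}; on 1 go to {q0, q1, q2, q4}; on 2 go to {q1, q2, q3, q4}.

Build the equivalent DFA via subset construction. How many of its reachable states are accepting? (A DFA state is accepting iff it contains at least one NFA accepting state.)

Start state of the DFA: {q0}.
{q0} --0--> {q0, q2, q3, q4}  [new]
{q0} --1--> {q0, q1, q2, q3, q4}  [new]
{q0} --2--> {q0, q1, q2, q4}  [new]
{q0, q2, q3, q4} --0--> {q0, q1, q2, q3, q4}  [seen]
{q0, q2, q3, q4} --1--> {q0, q1, q2, q3, q4}  [seen]
{q0, q2, q3, q4} --2--> {q0, q1, q2, q3, q4}  [seen]
{q0, q1, q2, q3, q4} --0--> {q0, q1, q2, q3, q4}  [seen]
{q0, q1, q2, q3, q4} --1--> {q0, q1, q2, q3, q4}  [seen]
{q0, q1, q2, q3, q4} --2--> {q0, q1, q2, q3, q4}  [seen]
{q0, q1, q2, q4} --0--> {q0, q1, q2, q3, q4}  [seen]
{q0, q1, q2, q4} --1--> {q0, q1, q2, q3, q4}  [seen]
{q0, q1, q2, q4} --2--> {q0, q1, q2, q3, q4}  [seen]
Reachable DFA states: {q0}, {q0, q2, q3, q4}, {q0, q1, q2, q3, q4}, {q0, q1, q2, q4}.
Accepting DFA states (contain an NFA accepting state): {q0, q2, q3, q4}, {q0, q1, q2, q3, q4}, {q0, q1, q2, q4}.

3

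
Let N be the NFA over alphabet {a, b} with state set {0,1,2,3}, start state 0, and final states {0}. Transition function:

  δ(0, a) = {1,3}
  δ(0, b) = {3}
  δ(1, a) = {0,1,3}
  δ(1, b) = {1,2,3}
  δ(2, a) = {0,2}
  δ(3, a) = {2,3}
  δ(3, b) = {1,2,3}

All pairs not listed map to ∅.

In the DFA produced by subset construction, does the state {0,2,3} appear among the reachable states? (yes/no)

yes

Start state of the DFA: {0}.
{0} --a--> {1,3}  [new]
{0} --b--> {3}  [new]
{1,3} --a--> {0,1,2,3}  [new]
{1,3} --b--> {1,2,3}  [new]
{3} --a--> {2,3}  [new]
{3} --b--> {1,2,3}  [seen]
{0,1,2,3} --a--> {0,1,2,3}  [seen]
{0,1,2,3} --b--> {1,2,3}  [seen]
{1,2,3} --a--> {0,1,2,3}  [seen]
{1,2,3} --b--> {1,2,3}  [seen]
{2,3} --a--> {0,2,3}  [new]
{2,3} --b--> {1,2,3}  [seen]
{0,2,3} --a--> {0,1,2,3}  [seen]
{0,2,3} --b--> {1,2,3}  [seen]
Reachable DFA states: {0}, {1,3}, {3}, {0,1,2,3}, {1,2,3}, {2,3}, {0,2,3}.
{0,2,3} is among them.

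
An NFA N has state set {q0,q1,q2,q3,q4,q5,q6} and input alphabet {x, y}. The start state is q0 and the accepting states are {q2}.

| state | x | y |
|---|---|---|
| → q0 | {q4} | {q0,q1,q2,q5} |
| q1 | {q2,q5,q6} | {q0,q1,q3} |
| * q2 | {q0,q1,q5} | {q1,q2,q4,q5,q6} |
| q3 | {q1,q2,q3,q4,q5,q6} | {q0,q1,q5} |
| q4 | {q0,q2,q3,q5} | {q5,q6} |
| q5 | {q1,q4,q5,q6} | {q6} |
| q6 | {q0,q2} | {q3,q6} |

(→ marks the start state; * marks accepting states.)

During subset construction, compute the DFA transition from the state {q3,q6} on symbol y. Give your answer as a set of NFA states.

δ(q3,y) = {q0,q1,q5}; δ(q6,y) = {q3,q6}.
Union: {q0,q1,q3,q5,q6}.

{q0,q1,q3,q5,q6}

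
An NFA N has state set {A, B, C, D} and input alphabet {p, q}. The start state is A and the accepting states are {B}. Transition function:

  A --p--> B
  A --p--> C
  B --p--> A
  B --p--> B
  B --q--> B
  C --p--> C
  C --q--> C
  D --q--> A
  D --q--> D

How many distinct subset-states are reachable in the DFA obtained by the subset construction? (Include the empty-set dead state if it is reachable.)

Start state of the DFA: {A}.
{A} --p--> {B, C}  [new]
{A} --q--> ∅  [new]
{B, C} --p--> {A, B, C}  [new]
{B, C} --q--> {B, C}  [seen]
∅ --p--> ∅  [seen]
∅ --q--> ∅  [seen]
{A, B, C} --p--> {A, B, C}  [seen]
{A, B, C} --q--> {B, C}  [seen]
Reachable DFA states: {A}, {B, C}, ∅, {A, B, C}.

4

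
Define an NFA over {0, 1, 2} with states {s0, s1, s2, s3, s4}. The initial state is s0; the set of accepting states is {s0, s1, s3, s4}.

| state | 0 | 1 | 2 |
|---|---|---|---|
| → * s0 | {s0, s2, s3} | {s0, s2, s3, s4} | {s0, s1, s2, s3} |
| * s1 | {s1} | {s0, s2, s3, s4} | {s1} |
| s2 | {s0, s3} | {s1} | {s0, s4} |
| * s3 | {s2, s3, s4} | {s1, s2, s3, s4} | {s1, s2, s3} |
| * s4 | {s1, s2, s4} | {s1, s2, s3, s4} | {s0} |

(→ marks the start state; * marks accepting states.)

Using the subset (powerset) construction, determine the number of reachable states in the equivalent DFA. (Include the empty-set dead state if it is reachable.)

Start state of the DFA: {s0}.
{s0} --0--> {s0, s2, s3}  [new]
{s0} --1--> {s0, s2, s3, s4}  [new]
{s0} --2--> {s0, s1, s2, s3}  [new]
{s0, s2, s3} --0--> {s0, s2, s3, s4}  [seen]
{s0, s2, s3} --1--> {s0, s1, s2, s3, s4}  [new]
{s0, s2, s3} --2--> {s0, s1, s2, s3, s4}  [seen]
{s0, s2, s3, s4} --0--> {s0, s1, s2, s3, s4}  [seen]
{s0, s2, s3, s4} --1--> {s0, s1, s2, s3, s4}  [seen]
{s0, s2, s3, s4} --2--> {s0, s1, s2, s3, s4}  [seen]
{s0, s1, s2, s3} --0--> {s0, s1, s2, s3, s4}  [seen]
{s0, s1, s2, s3} --1--> {s0, s1, s2, s3, s4}  [seen]
{s0, s1, s2, s3} --2--> {s0, s1, s2, s3, s4}  [seen]
{s0, s1, s2, s3, s4} --0--> {s0, s1, s2, s3, s4}  [seen]
{s0, s1, s2, s3, s4} --1--> {s0, s1, s2, s3, s4}  [seen]
{s0, s1, s2, s3, s4} --2--> {s0, s1, s2, s3, s4}  [seen]
Reachable DFA states: {s0}, {s0, s2, s3}, {s0, s2, s3, s4}, {s0, s1, s2, s3}, {s0, s1, s2, s3, s4}.

5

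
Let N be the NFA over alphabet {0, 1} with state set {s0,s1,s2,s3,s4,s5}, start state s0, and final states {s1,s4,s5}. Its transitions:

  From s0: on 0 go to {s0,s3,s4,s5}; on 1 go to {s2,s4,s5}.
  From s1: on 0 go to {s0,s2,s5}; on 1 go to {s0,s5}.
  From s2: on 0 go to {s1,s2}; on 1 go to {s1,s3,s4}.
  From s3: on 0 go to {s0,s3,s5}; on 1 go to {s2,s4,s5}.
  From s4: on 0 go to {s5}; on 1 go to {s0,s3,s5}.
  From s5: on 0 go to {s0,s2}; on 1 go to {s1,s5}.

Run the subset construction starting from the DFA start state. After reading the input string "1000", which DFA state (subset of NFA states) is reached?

{s0,s1,s2,s3,s4,s5}

Start: {s0}.
δ(s0,1) = {s2,s4,s5}.
Union: {s2,s4,s5}.
After 1: {s2,s4,s5}.
δ(s2,0) = {s1,s2}; δ(s4,0) = {s5}; δ(s5,0) = {s0,s2}.
Union: {s0,s1,s2,s5}.
After 0: {s0,s1,s2,s5}.
δ(s0,0) = {s0,s3,s4,s5}; δ(s1,0) = {s0,s2,s5}; δ(s2,0) = {s1,s2}; δ(s5,0) = {s0,s2}.
Union: {s0,s1,s2,s3,s4,s5}.
After 0: {s0,s1,s2,s3,s4,s5}.
δ(s0,0) = {s0,s3,s4,s5}; δ(s1,0) = {s0,s2,s5}; δ(s2,0) = {s1,s2}; δ(s3,0) = {s0,s3,s5}; δ(s4,0) = {s5}; δ(s5,0) = {s0,s2}.
Union: {s0,s1,s2,s3,s4,s5}.
After 0: {s0,s1,s2,s3,s4,s5}.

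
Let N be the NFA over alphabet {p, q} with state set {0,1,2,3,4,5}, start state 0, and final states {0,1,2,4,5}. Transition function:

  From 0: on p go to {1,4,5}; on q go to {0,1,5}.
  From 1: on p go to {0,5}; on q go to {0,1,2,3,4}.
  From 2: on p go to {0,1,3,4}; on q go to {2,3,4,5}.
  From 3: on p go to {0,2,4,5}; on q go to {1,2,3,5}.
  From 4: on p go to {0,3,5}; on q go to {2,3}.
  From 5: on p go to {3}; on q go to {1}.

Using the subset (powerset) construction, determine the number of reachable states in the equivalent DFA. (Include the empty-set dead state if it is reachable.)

8

Start state of the DFA: {0}.
{0} --p--> {1,4,5}  [new]
{0} --q--> {0,1,5}  [new]
{1,4,5} --p--> {0,3,5}  [new]
{1,4,5} --q--> {0,1,2,3,4}  [new]
{0,1,5} --p--> {0,1,3,4,5}  [new]
{0,1,5} --q--> {0,1,2,3,4,5}  [new]
{0,3,5} --p--> {0,1,2,3,4,5}  [seen]
{0,3,5} --q--> {0,1,2,3,5}  [new]
{0,1,2,3,4} --p--> {0,1,2,3,4,5}  [seen]
{0,1,2,3,4} --q--> {0,1,2,3,4,5}  [seen]
{0,1,3,4,5} --p--> {0,1,2,3,4,5}  [seen]
{0,1,3,4,5} --q--> {0,1,2,3,4,5}  [seen]
{0,1,2,3,4,5} --p--> {0,1,2,3,4,5}  [seen]
{0,1,2,3,4,5} --q--> {0,1,2,3,4,5}  [seen]
{0,1,2,3,5} --p--> {0,1,2,3,4,5}  [seen]
{0,1,2,3,5} --q--> {0,1,2,3,4,5}  [seen]
Reachable DFA states: {0}, {1,4,5}, {0,1,5}, {0,3,5}, {0,1,2,3,4}, {0,1,3,4,5}, {0,1,2,3,4,5}, {0,1,2,3,5}.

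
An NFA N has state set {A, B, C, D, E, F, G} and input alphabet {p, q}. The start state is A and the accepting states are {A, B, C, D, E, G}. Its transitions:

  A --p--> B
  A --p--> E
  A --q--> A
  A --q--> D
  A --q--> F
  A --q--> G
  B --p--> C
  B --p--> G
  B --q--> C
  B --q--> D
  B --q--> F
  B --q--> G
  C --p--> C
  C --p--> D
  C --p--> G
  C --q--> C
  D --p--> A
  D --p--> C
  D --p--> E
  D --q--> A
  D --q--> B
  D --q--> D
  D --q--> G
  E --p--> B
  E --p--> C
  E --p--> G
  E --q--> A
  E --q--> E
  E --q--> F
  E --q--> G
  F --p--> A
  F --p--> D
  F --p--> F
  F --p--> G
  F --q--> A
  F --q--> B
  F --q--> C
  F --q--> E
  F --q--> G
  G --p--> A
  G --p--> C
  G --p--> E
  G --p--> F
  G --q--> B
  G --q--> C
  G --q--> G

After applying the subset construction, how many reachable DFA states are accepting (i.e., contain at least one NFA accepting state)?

Start state of the DFA: {A}.
{A} --p--> {B, E}  [new]
{A} --q--> {A, D, F, G}  [new]
{B, E} --p--> {B, C, G}  [new]
{B, E} --q--> {A, C, D, E, F, G}  [new]
{A, D, F, G} --p--> {A, B, C, D, E, F, G}  [new]
{A, D, F, G} --q--> {A, B, C, D, E, F, G}  [seen]
{B, C, G} --p--> {A, C, D, E, F, G}  [seen]
{B, C, G} --q--> {B, C, D, F, G}  [new]
{A, C, D, E, F, G} --p--> {A, B, C, D, E, F, G}  [seen]
{A, C, D, E, F, G} --q--> {A, B, C, D, E, F, G}  [seen]
{A, B, C, D, E, F, G} --p--> {A, B, C, D, E, F, G}  [seen]
{A, B, C, D, E, F, G} --q--> {A, B, C, D, E, F, G}  [seen]
{B, C, D, F, G} --p--> {A, C, D, E, F, G}  [seen]
{B, C, D, F, G} --q--> {A, B, C, D, E, F, G}  [seen]
Reachable DFA states: {A}, {B, E}, {A, D, F, G}, {B, C, G}, {A, C, D, E, F, G}, {A, B, C, D, E, F, G}, {B, C, D, F, G}.
Accepting DFA states (contain an NFA accepting state): {A}, {B, E}, {A, D, F, G}, {B, C, G}, {A, C, D, E, F, G}, {A, B, C, D, E, F, G}, {B, C, D, F, G}.

7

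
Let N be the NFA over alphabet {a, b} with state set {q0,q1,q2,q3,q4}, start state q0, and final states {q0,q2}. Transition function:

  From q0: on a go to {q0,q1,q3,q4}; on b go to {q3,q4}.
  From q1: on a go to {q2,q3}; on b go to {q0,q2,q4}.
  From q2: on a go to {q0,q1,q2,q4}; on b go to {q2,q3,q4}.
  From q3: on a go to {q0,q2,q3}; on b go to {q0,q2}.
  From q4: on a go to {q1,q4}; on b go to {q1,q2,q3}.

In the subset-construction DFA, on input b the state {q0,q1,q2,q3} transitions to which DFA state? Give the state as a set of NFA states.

δ(q0,b) = {q3,q4}; δ(q1,b) = {q0,q2,q4}; δ(q2,b) = {q2,q3,q4}; δ(q3,b) = {q0,q2}.
Union: {q0,q2,q3,q4}.

{q0,q2,q3,q4}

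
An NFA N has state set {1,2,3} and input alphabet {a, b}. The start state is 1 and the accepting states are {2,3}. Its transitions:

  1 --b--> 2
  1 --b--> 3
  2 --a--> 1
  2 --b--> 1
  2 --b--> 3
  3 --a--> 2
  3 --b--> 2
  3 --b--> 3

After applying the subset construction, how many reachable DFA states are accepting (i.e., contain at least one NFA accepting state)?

Start state of the DFA: {1}.
{1} --a--> ∅  [new]
{1} --b--> {2,3}  [new]
∅ --a--> ∅  [seen]
∅ --b--> ∅  [seen]
{2,3} --a--> {1,2}  [new]
{2,3} --b--> {1,2,3}  [new]
{1,2} --a--> {1}  [seen]
{1,2} --b--> {1,2,3}  [seen]
{1,2,3} --a--> {1,2}  [seen]
{1,2,3} --b--> {1,2,3}  [seen]
Reachable DFA states: {1}, ∅, {2,3}, {1,2}, {1,2,3}.
Accepting DFA states (contain an NFA accepting state): {2,3}, {1,2}, {1,2,3}.

3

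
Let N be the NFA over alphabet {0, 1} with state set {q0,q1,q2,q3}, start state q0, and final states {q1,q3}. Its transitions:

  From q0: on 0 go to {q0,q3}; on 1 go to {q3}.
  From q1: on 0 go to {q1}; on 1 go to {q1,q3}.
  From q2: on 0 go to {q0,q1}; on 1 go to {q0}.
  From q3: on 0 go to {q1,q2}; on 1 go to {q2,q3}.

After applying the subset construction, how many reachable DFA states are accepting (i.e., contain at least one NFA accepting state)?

11

Start state of the DFA: {q0}.
{q0} --0--> {q0,q3}  [new]
{q0} --1--> {q3}  [new]
{q0,q3} --0--> {q0,q1,q2,q3}  [new]
{q0,q3} --1--> {q2,q3}  [new]
{q3} --0--> {q1,q2}  [new]
{q3} --1--> {q2,q3}  [seen]
{q0,q1,q2,q3} --0--> {q0,q1,q2,q3}  [seen]
{q0,q1,q2,q3} --1--> {q0,q1,q2,q3}  [seen]
{q2,q3} --0--> {q0,q1,q2}  [new]
{q2,q3} --1--> {q0,q2,q3}  [new]
{q1,q2} --0--> {q0,q1}  [new]
{q1,q2} --1--> {q0,q1,q3}  [new]
{q0,q1,q2} --0--> {q0,q1,q3}  [seen]
{q0,q1,q2} --1--> {q0,q1,q3}  [seen]
{q0,q2,q3} --0--> {q0,q1,q2,q3}  [seen]
{q0,q2,q3} --1--> {q0,q2,q3}  [seen]
{q0,q1} --0--> {q0,q1,q3}  [seen]
{q0,q1} --1--> {q1,q3}  [new]
{q0,q1,q3} --0--> {q0,q1,q2,q3}  [seen]
{q0,q1,q3} --1--> {q1,q2,q3}  [new]
{q1,q3} --0--> {q1,q2}  [seen]
{q1,q3} --1--> {q1,q2,q3}  [seen]
{q1,q2,q3} --0--> {q0,q1,q2}  [seen]
{q1,q2,q3} --1--> {q0,q1,q2,q3}  [seen]
Reachable DFA states: {q0}, {q0,q3}, {q3}, {q0,q1,q2,q3}, {q2,q3}, {q1,q2}, {q0,q1,q2}, {q0,q2,q3}, {q0,q1}, {q0,q1,q3}, {q1,q3}, {q1,q2,q3}.
Accepting DFA states (contain an NFA accepting state): {q0,q3}, {q3}, {q0,q1,q2,q3}, {q2,q3}, {q1,q2}, {q0,q1,q2}, {q0,q2,q3}, {q0,q1}, {q0,q1,q3}, {q1,q3}, {q1,q2,q3}.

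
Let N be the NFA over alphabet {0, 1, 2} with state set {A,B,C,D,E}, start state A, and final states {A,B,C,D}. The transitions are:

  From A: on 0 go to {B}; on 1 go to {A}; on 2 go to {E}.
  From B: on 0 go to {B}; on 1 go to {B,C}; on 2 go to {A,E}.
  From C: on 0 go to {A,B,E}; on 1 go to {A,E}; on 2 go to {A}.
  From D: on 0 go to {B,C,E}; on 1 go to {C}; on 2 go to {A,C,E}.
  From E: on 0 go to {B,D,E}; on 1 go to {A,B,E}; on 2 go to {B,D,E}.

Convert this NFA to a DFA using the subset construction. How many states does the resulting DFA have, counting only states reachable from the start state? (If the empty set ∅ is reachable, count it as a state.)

Start state of the DFA: {A}.
{A} --0--> {B}  [new]
{A} --1--> {A}  [seen]
{A} --2--> {E}  [new]
{B} --0--> {B}  [seen]
{B} --1--> {B,C}  [new]
{B} --2--> {A,E}  [new]
{E} --0--> {B,D,E}  [new]
{E} --1--> {A,B,E}  [new]
{E} --2--> {B,D,E}  [seen]
{B,C} --0--> {A,B,E}  [seen]
{B,C} --1--> {A,B,C,E}  [new]
{B,C} --2--> {A,E}  [seen]
{A,E} --0--> {B,D,E}  [seen]
{A,E} --1--> {A,B,E}  [seen]
{A,E} --2--> {B,D,E}  [seen]
{B,D,E} --0--> {B,C,D,E}  [new]
{B,D,E} --1--> {A,B,C,E}  [seen]
{B,D,E} --2--> {A,B,C,D,E}  [new]
{A,B,E} --0--> {B,D,E}  [seen]
{A,B,E} --1--> {A,B,C,E}  [seen]
{A,B,E} --2--> {A,B,D,E}  [new]
{A,B,C,E} --0--> {A,B,D,E}  [seen]
{A,B,C,E} --1--> {A,B,C,E}  [seen]
{A,B,C,E} --2--> {A,B,D,E}  [seen]
{B,C,D,E} --0--> {A,B,C,D,E}  [seen]
{B,C,D,E} --1--> {A,B,C,E}  [seen]
{B,C,D,E} --2--> {A,B,C,D,E}  [seen]
{A,B,C,D,E} --0--> {A,B,C,D,E}  [seen]
{A,B,C,D,E} --1--> {A,B,C,E}  [seen]
{A,B,C,D,E} --2--> {A,B,C,D,E}  [seen]
{A,B,D,E} --0--> {B,C,D,E}  [seen]
{A,B,D,E} --1--> {A,B,C,E}  [seen]
{A,B,D,E} --2--> {A,B,C,D,E}  [seen]
Reachable DFA states: {A}, {B}, {E}, {B,C}, {A,E}, {B,D,E}, {A,B,E}, {A,B,C,E}, {B,C,D,E}, {A,B,C,D,E}, {A,B,D,E}.

11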